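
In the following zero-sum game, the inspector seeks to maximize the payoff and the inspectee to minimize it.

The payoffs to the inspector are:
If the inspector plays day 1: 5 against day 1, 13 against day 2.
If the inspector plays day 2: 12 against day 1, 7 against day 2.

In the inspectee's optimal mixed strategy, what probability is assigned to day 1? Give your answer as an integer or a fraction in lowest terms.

6/13

Row minima are 5 and 7, so the inspector's maximin is 7; column maxima are 12 and 13, so the inspectee's minimax is 12. These differ, so the equilibrium is in mixed strategies.
Let the inspectee play day 1 with probability q. The inspector is indifferent when 5q + 13(1−q) = 12q + 7(1−q), giving q = 6/13.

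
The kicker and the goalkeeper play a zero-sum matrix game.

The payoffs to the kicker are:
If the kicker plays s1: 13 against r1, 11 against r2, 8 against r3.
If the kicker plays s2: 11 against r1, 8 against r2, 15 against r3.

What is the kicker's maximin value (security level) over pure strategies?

The worst-case payoff for each row is s1: 8, s2: 8.
The best of these is 8.

8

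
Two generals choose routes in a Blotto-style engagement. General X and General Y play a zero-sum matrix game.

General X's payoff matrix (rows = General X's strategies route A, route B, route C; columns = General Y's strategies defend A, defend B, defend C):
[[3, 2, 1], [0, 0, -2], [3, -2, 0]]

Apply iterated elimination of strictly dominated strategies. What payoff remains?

1

Column defend A is strictly dominated by defend C for General Y (1<3, -2<0, 0<3); eliminate defend A.
Row route C is strictly dominated by row route A (2>-2, 1>0); eliminate route C.
Row route B is strictly dominated by row route A (2>0, 1>-2); eliminate route B.
Column defend B is strictly dominated by defend C for General Y (1<2); eliminate defend B.
Only (route A, defend C) remains, with payoff 1.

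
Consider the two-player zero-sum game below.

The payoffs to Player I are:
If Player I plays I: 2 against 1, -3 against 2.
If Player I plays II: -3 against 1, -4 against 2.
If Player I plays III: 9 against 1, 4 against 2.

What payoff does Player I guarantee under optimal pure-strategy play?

Row minima: -3, -4, 4 → Player I's maximin is 4.
Column maxima: 9, 4 → Player II's minimax is 4.
They coincide at (III, 2), so the value is 4.

4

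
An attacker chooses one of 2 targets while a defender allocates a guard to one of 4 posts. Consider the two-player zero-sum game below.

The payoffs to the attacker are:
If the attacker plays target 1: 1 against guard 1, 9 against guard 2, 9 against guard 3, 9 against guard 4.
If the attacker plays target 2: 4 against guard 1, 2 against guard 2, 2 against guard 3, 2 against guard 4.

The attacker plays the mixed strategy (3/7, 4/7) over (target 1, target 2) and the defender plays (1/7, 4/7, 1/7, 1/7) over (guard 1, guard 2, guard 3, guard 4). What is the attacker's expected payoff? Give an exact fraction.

229/49

Against (1/7, 4/7, 1/7, 1/7), each row's expected payoff is target 1: 55/7; target 2: 16/7.
Taking the (3/7, 4/7)-weighted average: (3/7)·(55/7) + (4/7)·(16/7) = 229/49.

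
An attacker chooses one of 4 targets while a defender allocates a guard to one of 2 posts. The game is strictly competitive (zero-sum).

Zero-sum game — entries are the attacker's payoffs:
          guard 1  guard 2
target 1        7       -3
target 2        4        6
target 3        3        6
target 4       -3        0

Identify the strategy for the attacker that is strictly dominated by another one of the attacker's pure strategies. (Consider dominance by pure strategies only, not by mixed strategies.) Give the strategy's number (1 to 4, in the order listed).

4

Compare target 4 with target 2: 4 > -3, 6 > 0.
So target 2 strictly dominates target 4 for the attacker; target 4 is strictly dominated.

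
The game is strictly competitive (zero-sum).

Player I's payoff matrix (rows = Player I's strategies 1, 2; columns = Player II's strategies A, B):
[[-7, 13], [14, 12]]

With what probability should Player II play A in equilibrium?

1/22

Row minima are -7 and 12, so Player I's maximin is 12; column maxima are 14 and 13, so Player II's minimax is 13. These differ, so the equilibrium is in mixed strategies.
Let Player II play A with probability q. Player I is indifferent when −7q + 13(1−q) = 14q + 12(1−q), giving q = 1/22.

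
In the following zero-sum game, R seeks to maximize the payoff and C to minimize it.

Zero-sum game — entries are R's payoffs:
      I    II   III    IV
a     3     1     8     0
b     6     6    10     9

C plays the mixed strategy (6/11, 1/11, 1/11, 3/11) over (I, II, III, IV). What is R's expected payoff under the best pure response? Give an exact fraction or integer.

79/11

a: (3)·(6/11) + (1)·(1/11) + (8)·(1/11) + (0)·(3/11) = 27/11.
b: (6)·(6/11) + (6)·(1/11) + (10)·(1/11) + (9)·(3/11) = 79/11.
The best pure response is b with expected payoff 79/11.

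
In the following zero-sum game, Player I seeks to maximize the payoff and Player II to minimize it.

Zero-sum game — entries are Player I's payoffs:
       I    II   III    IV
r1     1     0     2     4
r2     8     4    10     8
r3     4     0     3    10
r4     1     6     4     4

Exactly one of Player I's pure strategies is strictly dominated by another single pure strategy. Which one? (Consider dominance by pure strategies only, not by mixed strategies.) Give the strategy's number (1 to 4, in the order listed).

Compare r1 with r2: 8 > 1, 4 > 0, 10 > 2, 8 > 4.
So r2 strictly dominates r1 for Player I; r1 is strictly dominated.

1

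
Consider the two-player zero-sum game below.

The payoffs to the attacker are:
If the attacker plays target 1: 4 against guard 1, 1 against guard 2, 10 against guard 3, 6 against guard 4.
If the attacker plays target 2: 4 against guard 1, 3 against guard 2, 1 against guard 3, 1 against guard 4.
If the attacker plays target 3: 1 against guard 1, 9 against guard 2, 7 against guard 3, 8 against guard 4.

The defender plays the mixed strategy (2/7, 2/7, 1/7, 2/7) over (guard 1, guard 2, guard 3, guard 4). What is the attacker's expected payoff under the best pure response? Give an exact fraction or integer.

target 1: (4)·(2/7) + (1)·(2/7) + (10)·(1/7) + (6)·(2/7) = 32/7.
target 2: (4)·(2/7) + (3)·(2/7) + (1)·(1/7) + (1)·(2/7) = 17/7.
target 3: (1)·(2/7) + (9)·(2/7) + (7)·(1/7) + (8)·(2/7) = 43/7.
The best pure response is target 3 with expected payoff 43/7.

43/7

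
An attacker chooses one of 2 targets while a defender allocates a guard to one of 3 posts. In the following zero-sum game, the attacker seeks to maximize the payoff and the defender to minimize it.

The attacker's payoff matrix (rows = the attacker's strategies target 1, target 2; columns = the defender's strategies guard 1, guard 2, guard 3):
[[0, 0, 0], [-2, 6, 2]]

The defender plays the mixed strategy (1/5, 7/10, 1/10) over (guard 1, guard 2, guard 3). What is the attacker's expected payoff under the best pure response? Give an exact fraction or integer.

4

target 1: (0)·(1/5) + (0)·(7/10) + (0)·(1/10) = 0.
target 2: (-2)·(1/5) + (6)·(7/10) + (2)·(1/10) = 4.
The best pure response is target 2 with expected payoff 4.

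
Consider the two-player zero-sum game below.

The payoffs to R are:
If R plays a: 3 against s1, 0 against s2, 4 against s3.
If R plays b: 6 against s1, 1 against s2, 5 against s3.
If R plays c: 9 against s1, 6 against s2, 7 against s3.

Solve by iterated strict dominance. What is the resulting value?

6

Column s3 is strictly dominated by s2 for C (0<4, 1<5, 6<7); eliminate s3.
Row b is strictly dominated by row c (9>6, 6>1); eliminate b.
Column s1 is strictly dominated by s2 for C (0<3, 6<9); eliminate s1.
Row a is strictly dominated by row c (6>0); eliminate a.
Only (c, s2) remains, with payoff 6.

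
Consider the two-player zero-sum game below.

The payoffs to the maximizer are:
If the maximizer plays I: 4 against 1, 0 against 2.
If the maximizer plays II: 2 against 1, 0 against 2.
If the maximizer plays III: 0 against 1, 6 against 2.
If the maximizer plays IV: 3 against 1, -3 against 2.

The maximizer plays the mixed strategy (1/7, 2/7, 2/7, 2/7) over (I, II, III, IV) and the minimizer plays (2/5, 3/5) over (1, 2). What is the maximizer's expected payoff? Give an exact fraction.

46/35

Against (2/5, 3/5), each row's expected payoff is I: 8/5; II: 4/5; III: 18/5; IV: -3/5.
Taking the (1/7, 2/7, 2/7, 2/7)-weighted average: (1/7)·(8/5) + (2/7)·(4/5) + (2/7)·(18/5) + (2/7)·(-3/5) = 46/35.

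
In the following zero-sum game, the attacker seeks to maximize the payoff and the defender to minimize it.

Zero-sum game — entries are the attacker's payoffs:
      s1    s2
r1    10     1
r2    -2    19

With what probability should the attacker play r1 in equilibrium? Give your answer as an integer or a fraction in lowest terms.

Row minima are 1 and -2, so the attacker's maximin is 1; column maxima are 10 and 19, so the defender's minimax is 10. These differ, so the equilibrium is in mixed strategies.
Let the attacker play r1 with probability p. The defender is indifferent when 10p − 2(1−p) = p + 19(1−p), giving p = 7/10.

7/10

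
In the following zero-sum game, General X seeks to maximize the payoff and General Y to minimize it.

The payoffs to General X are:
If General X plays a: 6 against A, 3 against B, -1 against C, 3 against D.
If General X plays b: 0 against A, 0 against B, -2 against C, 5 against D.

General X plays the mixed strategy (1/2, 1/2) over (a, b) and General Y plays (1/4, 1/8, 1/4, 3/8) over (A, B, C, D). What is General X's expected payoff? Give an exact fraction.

33/16

Against (1/4, 1/8, 1/4, 3/8), each row's expected payoff is a: 11/4; b: 11/8.
Taking the (1/2, 1/2)-weighted average: (1/2)·(11/4) + (1/2)·(11/8) = 33/16.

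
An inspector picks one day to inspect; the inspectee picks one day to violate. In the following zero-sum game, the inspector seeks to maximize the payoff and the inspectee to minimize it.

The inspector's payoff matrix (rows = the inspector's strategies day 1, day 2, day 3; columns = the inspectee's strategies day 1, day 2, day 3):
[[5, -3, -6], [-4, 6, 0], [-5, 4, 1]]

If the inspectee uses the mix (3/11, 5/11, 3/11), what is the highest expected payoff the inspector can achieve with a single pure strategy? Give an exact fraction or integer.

18/11

day 1: (5)·(3/11) + (-3)·(5/11) + (-6)·(3/11) = -18/11.
day 2: (-4)·(3/11) + (6)·(5/11) + (0)·(3/11) = 18/11.
day 3: (-5)·(3/11) + (4)·(5/11) + (1)·(3/11) = 8/11.
The best pure response is day 2 with expected payoff 18/11.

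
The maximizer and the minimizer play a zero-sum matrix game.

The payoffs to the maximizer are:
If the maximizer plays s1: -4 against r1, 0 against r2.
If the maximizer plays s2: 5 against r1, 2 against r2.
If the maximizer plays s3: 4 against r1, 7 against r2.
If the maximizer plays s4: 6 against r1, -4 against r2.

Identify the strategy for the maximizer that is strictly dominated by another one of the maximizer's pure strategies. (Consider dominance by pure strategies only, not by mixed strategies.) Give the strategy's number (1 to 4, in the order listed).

1

Compare s1 with s2: 5 > -4, 2 > 0.
So s2 strictly dominates s1 for the maximizer; s1 is strictly dominated.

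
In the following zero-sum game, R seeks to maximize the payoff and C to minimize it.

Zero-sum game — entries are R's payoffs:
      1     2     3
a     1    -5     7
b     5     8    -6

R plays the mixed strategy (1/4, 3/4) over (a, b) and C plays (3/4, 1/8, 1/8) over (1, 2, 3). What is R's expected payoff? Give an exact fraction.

13/4

Against (3/4, 1/8, 1/8), each row's expected payoff is a: 1; b: 4.
Taking the (1/4, 3/4)-weighted average: (1/4)·(1) + (3/4)·(4) = 13/4.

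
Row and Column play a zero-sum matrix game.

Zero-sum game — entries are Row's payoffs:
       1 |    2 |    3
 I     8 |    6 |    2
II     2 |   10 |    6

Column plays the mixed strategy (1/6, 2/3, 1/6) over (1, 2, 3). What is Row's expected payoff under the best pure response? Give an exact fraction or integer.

8

I: (8)·(1/6) + (6)·(2/3) + (2)·(1/6) = 17/3.
II: (2)·(1/6) + (10)·(2/3) + (6)·(1/6) = 8.
The best pure response is II with expected payoff 8.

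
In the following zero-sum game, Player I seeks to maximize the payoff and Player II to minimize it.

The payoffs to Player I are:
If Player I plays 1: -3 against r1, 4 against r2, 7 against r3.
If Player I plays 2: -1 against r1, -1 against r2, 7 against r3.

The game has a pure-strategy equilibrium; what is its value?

Row minima: -3, -1 → Player I's maximin is -1.
Column maxima: -1, 4, 7 → Player II's minimax is -1.
They coincide at (2, r1), so the value is -1.

-1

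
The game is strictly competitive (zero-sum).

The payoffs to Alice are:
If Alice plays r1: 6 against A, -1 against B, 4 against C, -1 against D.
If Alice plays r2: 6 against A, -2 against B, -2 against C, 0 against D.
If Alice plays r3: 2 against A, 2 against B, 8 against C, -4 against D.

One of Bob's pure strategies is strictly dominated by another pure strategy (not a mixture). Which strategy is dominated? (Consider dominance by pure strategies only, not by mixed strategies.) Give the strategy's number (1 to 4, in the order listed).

Bob prefers columns that give Alice less. Compare A with D: -1 < 6, 0 < 6, -4 < 2.
So D strictly dominates A for Bob; A is strictly dominated.

1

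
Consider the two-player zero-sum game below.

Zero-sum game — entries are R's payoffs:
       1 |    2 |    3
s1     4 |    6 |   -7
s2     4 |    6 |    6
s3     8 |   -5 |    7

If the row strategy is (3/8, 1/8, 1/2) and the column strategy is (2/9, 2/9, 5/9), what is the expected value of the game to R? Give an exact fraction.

Against (2/9, 2/9, 5/9), each row's expected payoff is s1: -5/3; s2: 50/9; s3: 41/9.
Taking the (3/8, 1/8, 1/2)-weighted average: (3/8)·(-5/3) + (1/8)·(50/9) + (1/2)·(41/9) = 169/72.

169/72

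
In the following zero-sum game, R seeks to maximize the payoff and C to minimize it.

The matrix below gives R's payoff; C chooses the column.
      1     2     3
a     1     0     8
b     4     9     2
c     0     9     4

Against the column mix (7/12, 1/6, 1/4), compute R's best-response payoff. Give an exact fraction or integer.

a: (1)·(7/12) + (0)·(1/6) + (8)·(1/4) = 31/12.
b: (4)·(7/12) + (9)·(1/6) + (2)·(1/4) = 13/3.
c: (0)·(7/12) + (9)·(1/6) + (4)·(1/4) = 5/2.
The best pure response is b with expected payoff 13/3.

13/3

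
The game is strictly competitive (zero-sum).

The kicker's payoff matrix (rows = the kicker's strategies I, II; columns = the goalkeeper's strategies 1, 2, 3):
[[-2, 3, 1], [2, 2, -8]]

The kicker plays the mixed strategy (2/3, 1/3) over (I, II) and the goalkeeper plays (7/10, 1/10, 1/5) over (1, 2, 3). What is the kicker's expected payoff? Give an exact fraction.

Against (7/10, 1/10, 1/5), each row's expected payoff is I: -9/10; II: 0.
Taking the (2/3, 1/3)-weighted average: (2/3)·(-9/10) + (1/3)·(0) = -3/5.

-3/5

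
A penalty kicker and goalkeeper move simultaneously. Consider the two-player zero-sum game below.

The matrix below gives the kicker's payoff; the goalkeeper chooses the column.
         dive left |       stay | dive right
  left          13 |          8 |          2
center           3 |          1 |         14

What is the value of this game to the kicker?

110/19

Column dive left is strictly dominated by stay for the goalkeeper (it gives the kicker more in every row).
The remaining 2×2 game on (left, center) × (stay, dive right) has no saddle point. Let the kicker play left with probability p; indifference gives 8p + (1−p) = 2p + 14(1−p), so p = 13/19.
Similarly the goalkeeper's optimal q on stay is 12/19, and the value is 8·(12/19) + (2)·(7/19) = 110/19.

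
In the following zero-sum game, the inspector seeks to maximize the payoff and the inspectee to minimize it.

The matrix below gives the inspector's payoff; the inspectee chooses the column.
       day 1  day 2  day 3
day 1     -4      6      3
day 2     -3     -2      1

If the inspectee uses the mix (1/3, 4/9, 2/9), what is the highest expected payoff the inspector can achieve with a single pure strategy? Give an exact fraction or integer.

2

day 1: (-4)·(1/3) + (6)·(4/9) + (3)·(2/9) = 2.
day 2: (-3)·(1/3) + (-2)·(4/9) + (1)·(2/9) = -5/3.
The best pure response is day 1 with expected payoff 2.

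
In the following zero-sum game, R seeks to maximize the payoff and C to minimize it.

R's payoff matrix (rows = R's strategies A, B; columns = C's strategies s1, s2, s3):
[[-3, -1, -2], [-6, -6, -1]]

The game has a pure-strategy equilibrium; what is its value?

Row minima: -3, -6 → R's maximin is -3.
Column maxima: -3, -1, -1 → C's minimax is -3.
They coincide at (A, s1), so the value is -3.

-3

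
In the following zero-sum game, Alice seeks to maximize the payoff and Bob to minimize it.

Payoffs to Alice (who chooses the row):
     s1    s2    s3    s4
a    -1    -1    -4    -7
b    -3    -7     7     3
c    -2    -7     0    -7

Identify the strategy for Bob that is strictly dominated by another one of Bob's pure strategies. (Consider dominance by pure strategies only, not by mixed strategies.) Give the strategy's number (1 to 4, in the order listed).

Bob prefers columns that give Alice less. Compare s3 with s4: -7 < -4, 3 < 7, -7 < 0.
So s4 strictly dominates s3 for Bob; s3 is strictly dominated.

3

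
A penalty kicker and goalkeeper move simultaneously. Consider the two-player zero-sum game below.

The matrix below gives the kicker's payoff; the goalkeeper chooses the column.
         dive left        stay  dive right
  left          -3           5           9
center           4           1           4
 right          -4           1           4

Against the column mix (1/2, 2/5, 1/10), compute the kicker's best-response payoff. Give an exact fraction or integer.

left: (-3)·(1/2) + (5)·(2/5) + (9)·(1/10) = 7/5.
center: (4)·(1/2) + (1)·(2/5) + (4)·(1/10) = 14/5.
right: (-4)·(1/2) + (1)·(2/5) + (4)·(1/10) = -6/5.
The best pure response is center with expected payoff 14/5.

14/5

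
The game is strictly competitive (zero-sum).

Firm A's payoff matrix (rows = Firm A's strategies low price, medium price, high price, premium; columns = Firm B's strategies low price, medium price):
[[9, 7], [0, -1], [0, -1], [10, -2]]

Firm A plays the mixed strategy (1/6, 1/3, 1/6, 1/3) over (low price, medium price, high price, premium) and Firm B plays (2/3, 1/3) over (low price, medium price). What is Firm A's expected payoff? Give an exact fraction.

29/9

Against (2/3, 1/3), each row's expected payoff is low price: 25/3; medium price: -1/3; high price: -1/3; premium: 6.
Taking the (1/6, 1/3, 1/6, 1/3)-weighted average: (1/6)·(25/3) + (1/3)·(-1/3) + (1/6)·(-1/3) + (1/3)·(6) = 29/9.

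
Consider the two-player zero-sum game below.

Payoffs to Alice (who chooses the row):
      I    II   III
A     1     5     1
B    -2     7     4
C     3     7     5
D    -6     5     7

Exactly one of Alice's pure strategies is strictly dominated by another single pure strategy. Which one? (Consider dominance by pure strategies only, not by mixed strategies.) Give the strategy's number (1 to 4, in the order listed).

1

Compare A with C: 3 > 1, 7 > 5, 5 > 1.
So C strictly dominates A for Alice; A is strictly dominated.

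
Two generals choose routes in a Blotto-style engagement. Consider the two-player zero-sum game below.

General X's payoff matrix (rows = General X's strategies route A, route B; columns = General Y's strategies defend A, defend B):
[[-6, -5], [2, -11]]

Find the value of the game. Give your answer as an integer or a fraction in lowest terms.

Row minima are -6 and -11, so General X's maximin is -6; column maxima are 2 and -5, so General Y's minimax is -5. These differ, so the equilibrium is in mixed strategies.
Let General X play route A with probability p. General Y is indifferent when −6p + 2(1−p) = −5p − 11(1−p), giving p = 13/14.
Let General Y play defend A with probability q. General X is indifferent when −6q − 5(1−q) = 2q − 11(1−q), giving q = 3/7.
The value is -6·(3/7) + (-5)·(4/7) = -38/7.

-38/7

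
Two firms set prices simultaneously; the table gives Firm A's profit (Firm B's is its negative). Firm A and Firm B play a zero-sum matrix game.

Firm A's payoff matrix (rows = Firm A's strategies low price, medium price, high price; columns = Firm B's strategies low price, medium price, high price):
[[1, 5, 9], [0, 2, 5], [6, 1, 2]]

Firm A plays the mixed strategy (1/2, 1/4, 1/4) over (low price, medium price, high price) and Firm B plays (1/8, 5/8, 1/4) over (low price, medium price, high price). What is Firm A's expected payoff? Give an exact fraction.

123/32

Against (1/8, 5/8, 1/4), each row's expected payoff is low price: 11/2; medium price: 5/2; high price: 15/8.
Taking the (1/2, 1/4, 1/4)-weighted average: (1/2)·(11/2) + (1/4)·(5/2) + (1/4)·(15/8) = 123/32.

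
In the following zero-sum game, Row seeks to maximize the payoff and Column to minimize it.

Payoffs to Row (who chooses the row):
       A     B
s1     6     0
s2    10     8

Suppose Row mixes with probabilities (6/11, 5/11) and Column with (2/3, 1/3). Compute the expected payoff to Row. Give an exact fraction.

Against (2/3, 1/3), each row's expected payoff is s1: 4; s2: 28/3.
Taking the (6/11, 5/11)-weighted average: (6/11)·(4) + (5/11)·(28/3) = 212/33.

212/33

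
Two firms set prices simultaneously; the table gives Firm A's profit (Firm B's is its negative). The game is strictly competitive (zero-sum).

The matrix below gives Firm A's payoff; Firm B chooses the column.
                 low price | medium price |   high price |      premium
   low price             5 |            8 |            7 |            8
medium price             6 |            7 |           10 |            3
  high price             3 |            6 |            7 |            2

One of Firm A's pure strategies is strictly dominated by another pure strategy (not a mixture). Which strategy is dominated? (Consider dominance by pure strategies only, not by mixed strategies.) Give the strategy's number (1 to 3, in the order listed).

Compare high price with medium price: 6 > 3, 7 > 6, 10 > 7, 3 > 2.
So medium price strictly dominates high price for Firm A; high price is strictly dominated.

3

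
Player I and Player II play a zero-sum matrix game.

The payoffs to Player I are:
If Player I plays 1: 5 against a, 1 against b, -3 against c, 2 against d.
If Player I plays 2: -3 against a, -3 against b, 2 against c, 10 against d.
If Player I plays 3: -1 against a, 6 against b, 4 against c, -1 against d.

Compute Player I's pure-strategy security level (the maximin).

-1

The worst-case payoff for each row is 1: -3, 2: -3, 3: -1.
The best of these is -1.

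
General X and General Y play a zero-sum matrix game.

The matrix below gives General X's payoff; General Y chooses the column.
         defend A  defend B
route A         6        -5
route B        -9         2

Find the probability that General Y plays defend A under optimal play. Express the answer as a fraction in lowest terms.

Row minima are -5 and -9, so General X's maximin is -5; column maxima are 6 and 2, so General Y's minimax is 2. These differ, so the equilibrium is in mixed strategies.
Let General Y play defend A with probability q. General X is indifferent when 6q − 5(1−q) = −9q + 2(1−q), giving q = 7/22.

7/22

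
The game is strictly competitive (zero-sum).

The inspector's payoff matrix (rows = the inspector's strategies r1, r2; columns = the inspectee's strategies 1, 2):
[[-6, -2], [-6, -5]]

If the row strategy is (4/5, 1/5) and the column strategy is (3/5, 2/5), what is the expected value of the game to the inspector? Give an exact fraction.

Against (3/5, 2/5), each row's expected payoff is r1: -22/5; r2: -28/5.
Taking the (4/5, 1/5)-weighted average: (4/5)·(-22/5) + (1/5)·(-28/5) = -116/25.

-116/25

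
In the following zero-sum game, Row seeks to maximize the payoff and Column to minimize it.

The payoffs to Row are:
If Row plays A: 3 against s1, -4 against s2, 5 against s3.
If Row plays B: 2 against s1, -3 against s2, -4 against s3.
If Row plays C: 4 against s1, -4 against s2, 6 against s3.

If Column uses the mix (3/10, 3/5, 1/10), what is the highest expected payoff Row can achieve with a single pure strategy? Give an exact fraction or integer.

-3/5

A: (3)·(3/10) + (-4)·(3/5) + (5)·(1/10) = -1.
B: (2)·(3/10) + (-3)·(3/5) + (-4)·(1/10) = -8/5.
C: (4)·(3/10) + (-4)·(3/5) + (6)·(1/10) = -3/5.
The best pure response is C with expected payoff -3/5.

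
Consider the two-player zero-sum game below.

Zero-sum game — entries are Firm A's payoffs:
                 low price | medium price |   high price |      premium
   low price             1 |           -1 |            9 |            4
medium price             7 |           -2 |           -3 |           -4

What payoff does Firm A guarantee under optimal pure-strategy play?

-1

Row minima: -1, -4 → Firm A's maximin is -1.
Column maxima: 7, -1, 9, 4 → Firm B's minimax is -1.
They coincide at (low price, medium price), so the value is -1.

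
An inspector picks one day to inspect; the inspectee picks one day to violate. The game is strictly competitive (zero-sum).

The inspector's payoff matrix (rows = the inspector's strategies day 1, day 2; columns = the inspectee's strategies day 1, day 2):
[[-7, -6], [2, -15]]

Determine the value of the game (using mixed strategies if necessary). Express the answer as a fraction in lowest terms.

Row minima are -7 and -15, so the inspector's maximin is -7; column maxima are 2 and -6, so the inspectee's minimax is -6. These differ, so the equilibrium is in mixed strategies.
Let the inspector play day 1 with probability p. The inspectee is indifferent when −7p + 2(1−p) = −6p − 15(1−p), giving p = 17/18.
Let the inspectee play day 1 with probability q. The inspector is indifferent when −7q − 6(1−q) = 2q − 15(1−q), giving q = 1/2.
The value is -7·(1/2) + (-6)·(1/2) = -13/2.

-13/2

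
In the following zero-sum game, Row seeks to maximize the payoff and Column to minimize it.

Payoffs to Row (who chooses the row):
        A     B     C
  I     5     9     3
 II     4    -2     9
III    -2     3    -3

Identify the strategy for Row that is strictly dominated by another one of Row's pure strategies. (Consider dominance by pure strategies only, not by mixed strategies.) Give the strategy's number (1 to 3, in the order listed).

3

Compare III with I: 5 > -2, 9 > 3, 3 > -3.
So I strictly dominates III for Row; III is strictly dominated.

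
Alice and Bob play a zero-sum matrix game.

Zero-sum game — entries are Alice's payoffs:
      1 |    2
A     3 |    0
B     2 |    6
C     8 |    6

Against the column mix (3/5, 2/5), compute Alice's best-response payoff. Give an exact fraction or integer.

A: (3)·(3/5) + (0)·(2/5) = 9/5.
B: (2)·(3/5) + (6)·(2/5) = 18/5.
C: (8)·(3/5) + (6)·(2/5) = 36/5.
The best pure response is C with expected payoff 36/5.

36/5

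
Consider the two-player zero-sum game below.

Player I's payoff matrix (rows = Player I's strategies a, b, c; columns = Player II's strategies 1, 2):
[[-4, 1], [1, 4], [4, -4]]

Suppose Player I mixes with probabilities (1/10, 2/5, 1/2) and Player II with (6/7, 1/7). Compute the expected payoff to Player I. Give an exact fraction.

Against (6/7, 1/7), each row's expected payoff is a: -23/7; b: 10/7; c: 20/7.
Taking the (1/10, 2/5, 1/2)-weighted average: (1/10)·(-23/7) + (2/5)·(10/7) + (1/2)·(20/7) = 117/70.

117/70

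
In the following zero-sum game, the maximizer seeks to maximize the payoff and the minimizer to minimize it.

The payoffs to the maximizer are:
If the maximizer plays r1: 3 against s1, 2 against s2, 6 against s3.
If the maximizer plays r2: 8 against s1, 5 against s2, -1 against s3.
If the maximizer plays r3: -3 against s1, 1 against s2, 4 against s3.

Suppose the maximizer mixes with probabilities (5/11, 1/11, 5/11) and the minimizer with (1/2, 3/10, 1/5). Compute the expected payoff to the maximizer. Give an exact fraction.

Against (1/2, 3/10, 1/5), each row's expected payoff is r1: 33/10; r2: 53/10; r3: -2/5.
Taking the (5/11, 1/11, 5/11)-weighted average: (5/11)·(33/10) + (1/11)·(53/10) + (5/11)·(-2/5) = 9/5.

9/5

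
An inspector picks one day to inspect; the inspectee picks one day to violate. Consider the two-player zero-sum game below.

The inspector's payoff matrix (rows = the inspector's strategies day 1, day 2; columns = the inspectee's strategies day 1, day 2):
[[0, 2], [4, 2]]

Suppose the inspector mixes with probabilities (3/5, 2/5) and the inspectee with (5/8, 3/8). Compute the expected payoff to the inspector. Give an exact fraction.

Against (5/8, 3/8), each row's expected payoff is day 1: 3/4; day 2: 13/4.
Taking the (3/5, 2/5)-weighted average: (3/5)·(3/4) + (2/5)·(13/4) = 7/4.

7/4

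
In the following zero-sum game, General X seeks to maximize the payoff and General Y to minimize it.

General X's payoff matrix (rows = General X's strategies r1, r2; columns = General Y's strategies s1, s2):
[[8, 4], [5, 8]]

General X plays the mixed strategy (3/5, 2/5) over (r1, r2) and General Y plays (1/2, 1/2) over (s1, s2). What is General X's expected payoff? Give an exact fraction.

31/5

Against (1/2, 1/2), each row's expected payoff is r1: 6; r2: 13/2.
Taking the (3/5, 2/5)-weighted average: (3/5)·(6) + (2/5)·(13/2) = 31/5.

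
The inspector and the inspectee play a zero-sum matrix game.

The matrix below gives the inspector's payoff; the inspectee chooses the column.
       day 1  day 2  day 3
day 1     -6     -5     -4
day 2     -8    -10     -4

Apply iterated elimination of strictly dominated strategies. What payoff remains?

-6

Column day 3 is strictly dominated by day 1 for the inspectee (-6<-4, -8<-4); eliminate day 3.
Row day 2 is strictly dominated by row day 1 (-6>-8, -5>-10); eliminate day 2.
Column day 2 is strictly dominated by day 1 for the inspectee (-6<-5); eliminate day 2.
Only (day 1, day 1) remains, with payoff -6.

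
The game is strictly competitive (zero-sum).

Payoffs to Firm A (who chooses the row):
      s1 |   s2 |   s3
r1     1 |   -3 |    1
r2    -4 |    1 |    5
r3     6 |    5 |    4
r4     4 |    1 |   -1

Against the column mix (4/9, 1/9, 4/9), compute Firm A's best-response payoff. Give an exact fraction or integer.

5

r1: (1)·(4/9) + (-3)·(1/9) + (1)·(4/9) = 5/9.
r2: (-4)·(4/9) + (1)·(1/9) + (5)·(4/9) = 5/9.
r3: (6)·(4/9) + (5)·(1/9) + (4)·(4/9) = 5.
r4: (4)·(4/9) + (1)·(1/9) + (-1)·(4/9) = 13/9.
The best pure response is r3 with expected payoff 5.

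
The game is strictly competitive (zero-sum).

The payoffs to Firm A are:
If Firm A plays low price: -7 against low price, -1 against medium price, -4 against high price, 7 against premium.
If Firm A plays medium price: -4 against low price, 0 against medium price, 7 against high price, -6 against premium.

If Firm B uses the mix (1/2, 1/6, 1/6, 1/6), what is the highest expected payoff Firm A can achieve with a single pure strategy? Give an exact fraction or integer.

low price: (-7)·(1/2) + (-1)·(1/6) + (-4)·(1/6) + (7)·(1/6) = -19/6.
medium price: (-4)·(1/2) + (0)·(1/6) + (7)·(1/6) + (-6)·(1/6) = -11/6.
The best pure response is medium price with expected payoff -11/6.

-11/6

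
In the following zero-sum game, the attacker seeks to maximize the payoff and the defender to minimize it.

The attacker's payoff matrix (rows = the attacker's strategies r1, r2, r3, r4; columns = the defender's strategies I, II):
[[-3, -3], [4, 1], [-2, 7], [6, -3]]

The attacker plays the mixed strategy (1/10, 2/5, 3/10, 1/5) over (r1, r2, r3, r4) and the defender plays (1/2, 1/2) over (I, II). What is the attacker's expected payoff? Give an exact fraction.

7/4

Against (1/2, 1/2), each row's expected payoff is r1: -3; r2: 5/2; r3: 5/2; r4: 3/2.
Taking the (1/10, 2/5, 3/10, 1/5)-weighted average: (1/10)·(-3) + (2/5)·(5/2) + (3/10)·(5/2) + (1/5)·(3/2) = 7/4.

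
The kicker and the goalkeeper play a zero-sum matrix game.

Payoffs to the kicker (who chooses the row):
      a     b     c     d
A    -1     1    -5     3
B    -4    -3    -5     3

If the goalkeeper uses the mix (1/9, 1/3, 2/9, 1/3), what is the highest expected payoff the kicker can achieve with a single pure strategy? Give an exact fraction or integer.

A: (-1)·(1/9) + (1)·(1/3) + (-5)·(2/9) + (3)·(1/3) = 1/9.
B: (-4)·(1/9) + (-3)·(1/3) + (-5)·(2/9) + (3)·(1/3) = -14/9.
The best pure response is A with expected payoff 1/9.

1/9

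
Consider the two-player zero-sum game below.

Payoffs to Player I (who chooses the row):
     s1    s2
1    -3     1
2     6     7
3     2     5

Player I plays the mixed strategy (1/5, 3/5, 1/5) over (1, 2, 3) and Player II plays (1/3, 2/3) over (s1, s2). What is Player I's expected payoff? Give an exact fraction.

71/15

Against (1/3, 2/3), each row's expected payoff is 1: -1/3; 2: 20/3; 3: 4.
Taking the (1/5, 3/5, 1/5)-weighted average: (1/5)·(-1/3) + (3/5)·(20/3) + (1/5)·(4) = 71/15.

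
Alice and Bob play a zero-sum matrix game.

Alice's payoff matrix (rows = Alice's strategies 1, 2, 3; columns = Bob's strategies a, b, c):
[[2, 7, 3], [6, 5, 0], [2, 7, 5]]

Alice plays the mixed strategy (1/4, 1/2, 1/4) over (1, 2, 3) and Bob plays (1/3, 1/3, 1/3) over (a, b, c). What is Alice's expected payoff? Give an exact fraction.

Against (1/3, 1/3, 1/3), each row's expected payoff is 1: 4; 2: 11/3; 3: 14/3.
Taking the (1/4, 1/2, 1/4)-weighted average: (1/4)·(4) + (1/2)·(11/3) + (1/4)·(14/3) = 4.

4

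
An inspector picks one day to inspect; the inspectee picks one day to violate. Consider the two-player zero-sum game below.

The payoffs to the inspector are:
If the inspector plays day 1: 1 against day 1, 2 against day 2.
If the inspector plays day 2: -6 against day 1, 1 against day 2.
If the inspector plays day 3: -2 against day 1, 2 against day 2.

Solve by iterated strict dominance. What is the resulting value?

Row day 2 is strictly dominated by row day 1 (1>-6, 2>1); eliminate day 2.
Column day 2 is strictly dominated by day 1 for the inspectee (1<2, -2<2); eliminate day 2.
Row day 3 is strictly dominated by row day 1 (1>-2); eliminate day 3.
Only (day 1, day 1) remains, with payoff 1.

1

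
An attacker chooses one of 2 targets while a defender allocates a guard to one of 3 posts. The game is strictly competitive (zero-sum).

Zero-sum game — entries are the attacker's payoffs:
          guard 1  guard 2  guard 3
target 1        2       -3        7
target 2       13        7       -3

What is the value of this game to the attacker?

Column guard 1 is strictly dominated by guard 2 for the defender (it gives the attacker more in every row).
The remaining 2×2 game on (target 1, target 2) × (guard 2, guard 3) has no saddle point. Let the attacker play target 1 with probability p; indifference gives −3p + 7(1−p) = 7p − 3(1−p), so p = 1/2.
Similarly the defender's optimal q on guard 2 is 1/2, and the value is -3·(1/2) + (7)·(1/2) = 2.

2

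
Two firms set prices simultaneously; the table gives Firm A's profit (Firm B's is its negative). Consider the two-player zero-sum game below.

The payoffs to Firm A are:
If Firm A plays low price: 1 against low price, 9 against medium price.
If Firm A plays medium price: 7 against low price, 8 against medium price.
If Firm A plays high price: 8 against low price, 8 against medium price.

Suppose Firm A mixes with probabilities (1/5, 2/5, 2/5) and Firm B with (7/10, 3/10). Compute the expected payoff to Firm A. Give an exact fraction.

34/5

Against (7/10, 3/10), each row's expected payoff is low price: 17/5; medium price: 73/10; high price: 8.
Taking the (1/5, 2/5, 2/5)-weighted average: (1/5)·(17/5) + (2/5)·(73/10) + (2/5)·(8) = 34/5.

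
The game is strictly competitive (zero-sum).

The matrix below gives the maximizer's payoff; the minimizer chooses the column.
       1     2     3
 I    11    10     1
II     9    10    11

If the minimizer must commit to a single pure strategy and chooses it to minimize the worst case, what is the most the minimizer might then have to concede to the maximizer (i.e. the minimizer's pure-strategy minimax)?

10

The worst case (largest entry) in each column is 1: 11, 2: 10, 3: 11.
The best (smallest) of these is 10.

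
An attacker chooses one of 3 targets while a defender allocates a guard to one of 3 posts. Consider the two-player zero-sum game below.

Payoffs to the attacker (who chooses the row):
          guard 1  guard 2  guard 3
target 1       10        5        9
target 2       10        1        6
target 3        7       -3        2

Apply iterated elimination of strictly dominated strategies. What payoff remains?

5

Row target 3 is strictly dominated by row target 1 (10>7, 5>-3, 9>2); eliminate target 3.
Column guard 1 is strictly dominated by guard 2 for the defender (5<10, 1<10); eliminate guard 1.
Row target 2 is strictly dominated by row target 1 (5>1, 9>6); eliminate target 2.
Column guard 3 is strictly dominated by guard 2 for the defender (5<9); eliminate guard 3.
Only (target 1, guard 2) remains, with payoff 5.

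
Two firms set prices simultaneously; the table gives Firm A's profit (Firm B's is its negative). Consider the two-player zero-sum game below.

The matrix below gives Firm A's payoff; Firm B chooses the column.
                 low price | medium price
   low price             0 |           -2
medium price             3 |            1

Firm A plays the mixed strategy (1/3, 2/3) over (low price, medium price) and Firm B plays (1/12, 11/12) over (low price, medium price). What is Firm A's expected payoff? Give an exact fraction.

1/6

Against (1/12, 11/12), each row's expected payoff is low price: -11/6; medium price: 7/6.
Taking the (1/3, 2/3)-weighted average: (1/3)·(-11/6) + (2/3)·(7/6) = 1/6.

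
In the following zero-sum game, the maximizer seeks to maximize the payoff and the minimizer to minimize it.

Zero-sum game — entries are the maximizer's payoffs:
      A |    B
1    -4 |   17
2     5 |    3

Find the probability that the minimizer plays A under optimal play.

Row minima are -4 and 3, so the maximizer's maximin is 3; column maxima are 5 and 17, so the minimizer's minimax is 5. These differ, so the equilibrium is in mixed strategies.
Let the minimizer play A with probability q. The maximizer is indifferent when −4q + 17(1−q) = 5q + 3(1−q), giving q = 14/23.

14/23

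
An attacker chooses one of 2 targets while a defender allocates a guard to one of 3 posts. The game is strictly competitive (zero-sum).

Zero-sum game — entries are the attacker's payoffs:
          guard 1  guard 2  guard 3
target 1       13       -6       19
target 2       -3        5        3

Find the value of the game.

Column guard 3 is strictly dominated by guard 1 for the defender (it gives the attacker more in every row).
The remaining 2×2 game on (target 1, target 2) × (guard 1, guard 2) has no saddle point. Let the attacker play target 1 with probability p; indifference gives 13p − 3(1−p) = −6p + 5(1−p), so p = 8/27.
Similarly the defender's optimal q on guard 1 is 11/27, and the value is 13·(11/27) + (-6)·(16/27) = 47/27.

47/27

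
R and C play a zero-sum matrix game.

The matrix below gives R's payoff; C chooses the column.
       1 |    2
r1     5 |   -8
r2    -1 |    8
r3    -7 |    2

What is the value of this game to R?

16/11

Row r3 is strictly dominated by row r2, so R never plays it.
The remaining 2×2 game on (r1, r2) × (1, 2) has no saddle point. Let R play r1 with probability p; indifference gives 5p − (1−p) = −8p + 8(1−p), so p = 9/22.
Similarly C's optimal q on 1 is 8/11, and the value is 5·(8/11) + (-8)·(3/11) = 16/11.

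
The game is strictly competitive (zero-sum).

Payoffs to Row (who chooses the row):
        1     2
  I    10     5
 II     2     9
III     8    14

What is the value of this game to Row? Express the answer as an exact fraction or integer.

Row II is strictly dominated by row III, so Row never plays it.
The remaining 2×2 game on (I, III) × (1, 2) has no saddle point. Let Row play I with probability p; indifference gives 10p + 8(1−p) = 5p + 14(1−p), so p = 6/11.
Similarly Column's optimal q on 1 is 9/11, and the value is 10·(9/11) + (5)·(2/11) = 100/11.

100/11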